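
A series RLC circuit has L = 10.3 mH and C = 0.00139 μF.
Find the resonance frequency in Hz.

Step 1 — Resonance condition Im(Z)=0 gives ω₀ = 1/√(LC).
Step 2 — ω₀ = 1/√(0.0103·1.39e-09) = 2.643e+05 rad/s.
Step 3 — f₀ = ω₀/(2π) = 4.206e+04 Hz.

f₀ = 4.206e+04 Hz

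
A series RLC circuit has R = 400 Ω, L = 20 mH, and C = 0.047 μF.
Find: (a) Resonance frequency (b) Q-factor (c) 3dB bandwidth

Step 1 — Resonance: ω₀ = 1/√(LC) = 1/√(0.02·4.7e-08) = 3.262e+04 rad/s.
Step 2 — f₀ = ω₀/(2π) = 5191 Hz.
Step 3 — Series Q: Q = ω₀L/R = 3.262e+04·0.02/400 = 1.631.
Step 4 — Bandwidth: Δω = ω₀/Q = 2e+04 rad/s; BW = Δω/(2π) = 3183 Hz.

(a) f₀ = 5191 Hz  (b) Q = 1.631  (c) BW = 3183 Hz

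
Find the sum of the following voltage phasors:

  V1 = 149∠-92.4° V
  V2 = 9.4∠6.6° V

Step 1 — Convert each phasor to rectangular form:
  V1 = 149·(cos(-92.4°) + j·sin(-92.4°)) = -6.239 - j148.9 V
  V2 = 9.4·(cos(6.6°) + j·sin(6.6°)) = 9.338 + j1.08 V
Step 2 — Sum components: V_total = 3.098 - j147.8 V.
Step 3 — Convert to polar: |V_total| = 147.8 V, ∠V_total = -88.8°.

V_total = 147.8∠-88.8° V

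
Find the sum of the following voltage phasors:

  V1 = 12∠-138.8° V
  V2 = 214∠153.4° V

Step 1 — Convert each phasor to rectangular form:
  V1 = 12·(cos(-138.8°) + j·sin(-138.8°)) = -9.029 - j7.904 V
  V2 = 214·(cos(153.4°) + j·sin(153.4°)) = -191.3 + j95.82 V
Step 2 — Sum components: V_total = -200.4 + j87.92 V.
Step 3 — Convert to polar: |V_total| = 218.8 V, ∠V_total = 156.3°.

V_total = 218.8∠156.3° V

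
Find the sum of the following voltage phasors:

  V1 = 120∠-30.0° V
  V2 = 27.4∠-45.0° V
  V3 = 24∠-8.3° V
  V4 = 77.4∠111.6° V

Step 1 — Convert each phasor to rectangular form:
  V1 = 120·(cos(-30.0°) + j·sin(-30.0°)) = 103.9 - j60 V
  V2 = 27.4·(cos(-45.0°) + j·sin(-45.0°)) = 19.37 - j19.37 V
  V3 = 24·(cos(-8.3°) + j·sin(-8.3°)) = 23.75 - j3.465 V
  V4 = 77.4·(cos(111.6°) + j·sin(111.6°)) = -28.49 + j71.96 V
Step 2 — Sum components: V_total = 118.6 - j10.87 V.
Step 3 — Convert to polar: |V_total| = 119.1 V, ∠V_total = -5.2°.

V_total = 119.1∠-5.2° V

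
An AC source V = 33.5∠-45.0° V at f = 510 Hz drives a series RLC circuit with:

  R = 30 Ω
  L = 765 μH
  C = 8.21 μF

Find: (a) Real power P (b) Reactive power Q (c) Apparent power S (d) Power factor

Step 1 — Angular frequency: ω = 2π·f = 2π·510 = 3204 rad/s.
Step 2 — Component impedances:
  R: Z = R = 30 Ω
  L: Z = jωL = j·3204·0.000765 = 0 + j2.451 Ω
  C: Z = 1/(jωC) = -j/(ω·C) = 0 - j38.01 Ω
Step 3 — Series combination: Z_total = R + L + C = 30 - j35.56 Ω = 46.52∠-49.8° Ω.
Step 4 — Source phasor: V = 33.5∠-45.0° V = 23.69 - j23.69 V.
Step 5 — Current: I = V / Z = 0.7175 + j0.06084 A = 0.7201∠4.8° A.
Step 6 — Complex power: S = V·I* = 15.55 - j18.44 VA.
Step 7 — Real power: P = Re(S) = 15.55 W.
Step 8 — Reactive power: Q = Im(S) = -18.44 VAR.
Step 9 — Apparent power: |S| = 24.12 VA.
Step 10 — Power factor: PF = P/|S| = 0.6448 (leading).

(a) P = 15.55 W  (b) Q = -18.44 VAR  (c) S = 24.12 VA  (d) PF = 0.6448 (leading)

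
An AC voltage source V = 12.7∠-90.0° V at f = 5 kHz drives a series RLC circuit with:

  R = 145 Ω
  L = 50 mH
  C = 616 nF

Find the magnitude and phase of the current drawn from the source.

Step 1 — Angular frequency: ω = 2π·f = 2π·5000 = 3.142e+04 rad/s.
Step 2 — Component impedances:
  R: Z = R = 145 Ω
  L: Z = jωL = j·3.142e+04·0.05 = 0 + j1571 Ω
  C: Z = 1/(jωC) = -j/(ω·C) = 0 - j51.67 Ω
Step 3 — Series combination: Z_total = R + L + C = 145 + j1519 Ω = 1526∠84.5° Ω.
Step 4 — Source phasor: V = 12.7∠-90.0° V = 0 - j12.7 V.
Step 5 — Ohm's law: I = V / Z_total = (0 - j12.7) / (145 + j1519) = -0.008285 - j0.0007908 A.
Step 6 — Convert to polar: |I| = 0.008322 A, ∠I = -174.5°.

I = 0.008322∠-174.5° A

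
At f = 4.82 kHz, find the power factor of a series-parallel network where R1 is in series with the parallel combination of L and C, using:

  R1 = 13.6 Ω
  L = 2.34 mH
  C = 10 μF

Step 1 — Angular frequency: ω = 2π·f = 2π·4820 = 3.028e+04 rad/s.
Step 2 — Component impedances:
  R1: Z = R = 13.6 Ω
  L: Z = jωL = j·3.028e+04·0.00234 = 0 + j70.87 Ω
  C: Z = 1/(jωC) = -j/(ω·C) = 0 - j3.302 Ω
Step 3 — Parallel branch: L || C = 1/(1/L + 1/C) = 0 - j3.463 Ω.
Step 4 — Series with R1: Z_total = R1 + (L || C) = 13.6 - j3.463 Ω = 14.03∠-14.3° Ω.
Step 5 — Power factor: PF = cos(φ) = Re(Z)/|Z| = 13.6/14.034 = 0.9691.
Step 6 — Type: Im(Z) = -3.463 ⇒ leading (phase φ = -14.3°).

PF = 0.9691 (leading, φ = -14.3°)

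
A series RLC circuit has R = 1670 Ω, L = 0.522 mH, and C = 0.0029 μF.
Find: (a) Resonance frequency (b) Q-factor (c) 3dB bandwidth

Step 1 — Resonance: ω₀ = 1/√(LC) = 1/√(0.000522·2.9e-09) = 8.128e+05 rad/s.
Step 2 — f₀ = ω₀/(2π) = 1.294e+05 Hz.
Step 3 — Series Q: Q = ω₀L/R = 8.128e+05·0.000522/1670 = 0.2541.
Step 4 — Bandwidth: Δω = ω₀/Q = 3.199e+06 rad/s; BW = Δω/(2π) = 5.092e+05 Hz.

(a) f₀ = 1.294e+05 Hz  (b) Q = 0.2541  (c) BW = 5.092e+05 Hz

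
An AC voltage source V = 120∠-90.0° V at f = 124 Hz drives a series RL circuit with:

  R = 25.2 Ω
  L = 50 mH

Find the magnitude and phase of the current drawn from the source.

Step 1 — Angular frequency: ω = 2π·f = 2π·124 = 779.1 rad/s.
Step 2 — Component impedances:
  R: Z = R = 25.2 Ω
  L: Z = jωL = j·779.1·0.05 = 0 + j38.96 Ω
Step 3 — Series combination: Z_total = R + L = 25.2 + j38.96 Ω = 46.4∠57.1° Ω.
Step 4 — Source phasor: V = 120∠-90.0° V = 0 - j120 V.
Step 5 — Ohm's law: I = V / Z_total = (0 - j120) / (25.2 + j38.96) = -2.172 - j1.405 A.
Step 6 — Convert to polar: |I| = 2.586 A, ∠I = -147.1°.

I = 2.586∠-147.1° A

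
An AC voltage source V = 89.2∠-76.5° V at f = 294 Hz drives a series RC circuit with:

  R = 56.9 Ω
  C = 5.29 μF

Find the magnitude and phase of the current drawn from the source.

Step 1 — Angular frequency: ω = 2π·f = 2π·294 = 1847 rad/s.
Step 2 — Component impedances:
  R: Z = R = 56.9 Ω
  C: Z = 1/(jωC) = -j/(ω·C) = 0 - j102.3 Ω
Step 3 — Series combination: Z_total = R + C = 56.9 - j102.3 Ω = 117.1∠-60.9° Ω.
Step 4 — Source phasor: V = 89.2∠-76.5° V = 20.82 - j86.74 V.
Step 5 — Ohm's law: I = V / Z_total = (20.82 - j86.74) / (56.9 - j102.3) = 0.7338 - j0.2046 A.
Step 6 — Convert to polar: |I| = 0.7618 A, ∠I = -15.6°.

I = 0.7618∠-15.6° A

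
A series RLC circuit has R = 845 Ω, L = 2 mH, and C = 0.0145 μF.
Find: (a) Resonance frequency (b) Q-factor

Step 1 — Resonance condition Im(Z)=0 gives ω₀ = 1/√(LC).
Step 2 — ω₀ = 1/√(0.002·1.45e-08) = 1.857e+05 rad/s.
Step 3 — f₀ = ω₀/(2π) = 2.955e+04 Hz.
Step 4 — Series Q: Q = ω₀L/R = 1.857e+05·0.002/845 = 0.4395.

(a) f₀ = 2.955e+04 Hz  (b) Q = 0.4395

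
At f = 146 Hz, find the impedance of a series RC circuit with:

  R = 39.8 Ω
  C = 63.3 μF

Step 1 — Angular frequency: ω = 2π·f = 2π·146 = 917.3 rad/s.
Step 2 — Component impedances:
  R: Z = R = 39.8 Ω
  C: Z = 1/(jωC) = -j/(ω·C) = 0 - j17.22 Ω
Step 3 — Series combination: Z_total = R + C = 39.8 - j17.22 Ω = 43.37∠-23.4° Ω.

Z = 39.8 - j17.22 Ω = 43.37∠-23.4° Ω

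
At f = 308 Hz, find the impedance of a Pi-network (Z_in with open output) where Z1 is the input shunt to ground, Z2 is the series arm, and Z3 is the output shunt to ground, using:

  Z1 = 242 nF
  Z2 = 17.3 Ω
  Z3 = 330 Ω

Step 1 — Angular frequency: ω = 2π·f = 2π·308 = 1935 rad/s.
Step 2 — Component impedances:
  Z1: Z = 1/(jωC) = -j/(ω·C) = 0 - j2135 Ω
  Z2: Z = R = 17.3 Ω
  Z3: Z = R = 330 Ω
Step 3 — With open output, the series arm Z2 and the output shunt Z3 appear in series to ground: Z2 + Z3 = 347.3 Ω.
Step 4 — Parallel with input shunt Z1: Z_in = Z1 || (Z2 + Z3) = 338.3 - j55.03 Ω = 342.8∠-9.2° Ω.

Z = 338.3 - j55.03 Ω = 342.8∠-9.2° Ω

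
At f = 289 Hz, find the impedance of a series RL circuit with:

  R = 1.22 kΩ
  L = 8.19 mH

Step 1 — Angular frequency: ω = 2π·f = 2π·289 = 1816 rad/s.
Step 2 — Component impedances:
  R: Z = R = 1220 Ω
  L: Z = jωL = j·1816·0.00819 = 0 + j14.87 Ω
Step 3 — Series combination: Z_total = R + L = 1220 + j14.87 Ω = 1220∠0.7° Ω.

Z = 1220 + j14.87 Ω = 1220∠0.7° Ω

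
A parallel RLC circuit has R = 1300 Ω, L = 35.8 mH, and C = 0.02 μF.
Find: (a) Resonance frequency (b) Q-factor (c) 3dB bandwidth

Step 1 — Resonance: ω₀ = 1/√(LC) = 1/√(0.0358·2e-08) = 3.737e+04 rad/s.
Step 2 — f₀ = ω₀/(2π) = 5948 Hz.
Step 3 — Parallel Q: Q = R/(ω₀L) = 1300/(3.737e+04·0.0358) = 0.9717.
Step 4 — Bandwidth: Δω = ω₀/Q = 3.846e+04 rad/s; BW = Δω/(2π) = 6121 Hz.

(a) f₀ = 5948 Hz  (b) Q = 0.9717  (c) BW = 6121 Hz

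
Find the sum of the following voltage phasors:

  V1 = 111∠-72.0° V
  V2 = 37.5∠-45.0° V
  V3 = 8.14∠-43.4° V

Step 1 — Convert each phasor to rectangular form:
  V1 = 111·(cos(-72.0°) + j·sin(-72.0°)) = 34.3 - j105.6 V
  V2 = 37.5·(cos(-45.0°) + j·sin(-45.0°)) = 26.52 - j26.52 V
  V3 = 8.14·(cos(-43.4°) + j·sin(-43.4°)) = 5.914 - j5.593 V
Step 2 — Sum components: V_total = 66.73 - j137.7 V.
Step 3 — Convert to polar: |V_total| = 153 V, ∠V_total = -64.1°.

V_total = 153∠-64.1° V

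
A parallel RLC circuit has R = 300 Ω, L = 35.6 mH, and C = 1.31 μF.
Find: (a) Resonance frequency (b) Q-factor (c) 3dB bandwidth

Step 1 — Resonance: ω₀ = 1/√(LC) = 1/√(0.0356·1.31e-06) = 4631 rad/s.
Step 2 — f₀ = ω₀/(2π) = 737 Hz.
Step 3 — Parallel Q: Q = R/(ω₀L) = 300/(4631·0.0356) = 1.82.
Step 4 — Bandwidth: Δω = ω₀/Q = 2545 rad/s; BW = Δω/(2π) = 405 Hz.

(a) f₀ = 737 Hz  (b) Q = 1.82  (c) BW = 405 Hz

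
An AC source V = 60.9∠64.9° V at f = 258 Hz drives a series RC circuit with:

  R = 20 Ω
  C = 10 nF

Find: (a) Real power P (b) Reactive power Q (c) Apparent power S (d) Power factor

Step 1 — Angular frequency: ω = 2π·f = 2π·258 = 1621 rad/s.
Step 2 — Component impedances:
  R: Z = R = 20 Ω
  C: Z = 1/(jωC) = -j/(ω·C) = 0 - j6.169e+04 Ω
Step 3 — Series combination: Z_total = R + C = 20 - j6.169e+04 Ω = 6.169e+04∠-90.0° Ω.
Step 4 — Source phasor: V = 60.9∠64.9° V = 25.83 + j55.15 V.
Step 5 — Current: I = V / Z = -0.0008939 + j0.0004191 A = 0.0009872∠154.9° A.
Step 6 — Complex power: S = V·I* = 1.949e-05 - j0.06012 VA.
Step 7 — Real power: P = Re(S) = 1.949e-05 W.
Step 8 — Reactive power: Q = Im(S) = -0.06012 VAR.
Step 9 — Apparent power: |S| = 0.06012 VA.
Step 10 — Power factor: PF = P/|S| = 0.0003242 (leading).

(a) P = 1.949e-05 W  (b) Q = -0.06012 VAR  (c) S = 0.06012 VA  (d) PF = 0.0003242 (leading)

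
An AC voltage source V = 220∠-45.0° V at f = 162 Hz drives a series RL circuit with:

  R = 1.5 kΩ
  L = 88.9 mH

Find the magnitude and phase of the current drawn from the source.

Step 1 — Angular frequency: ω = 2π·f = 2π·162 = 1018 rad/s.
Step 2 — Component impedances:
  R: Z = R = 1500 Ω
  L: Z = jωL = j·1018·0.0889 = 0 + j90.49 Ω
Step 3 — Series combination: Z_total = R + L = 1500 + j90.49 Ω = 1503∠3.5° Ω.
Step 4 — Source phasor: V = 220∠-45.0° V = 155.6 - j155.6 V.
Step 5 — Ohm's law: I = V / Z_total = (155.6 - j155.6) / (1500 + j90.49) = 0.0971 - j0.1096 A.
Step 6 — Convert to polar: |I| = 0.1464 A, ∠I = -48.5°.

I = 0.1464∠-48.5° A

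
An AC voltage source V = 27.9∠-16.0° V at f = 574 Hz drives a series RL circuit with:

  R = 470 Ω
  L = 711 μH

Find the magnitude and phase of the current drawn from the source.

Step 1 — Angular frequency: ω = 2π·f = 2π·574 = 3607 rad/s.
Step 2 — Component impedances:
  R: Z = R = 470 Ω
  L: Z = jωL = j·3607·0.000711 = 0 + j2.564 Ω
Step 3 — Series combination: Z_total = R + L = 470 + j2.564 Ω = 470∠0.3° Ω.
Step 4 — Source phasor: V = 27.9∠-16.0° V = 26.82 - j7.69 V.
Step 5 — Ohm's law: I = V / Z_total = (26.82 - j7.69) / (470 + j2.564) = 0.05697 - j0.01667 A.
Step 6 — Convert to polar: |I| = 0.05936 A, ∠I = -16.3°.

I = 0.05936∠-16.3° A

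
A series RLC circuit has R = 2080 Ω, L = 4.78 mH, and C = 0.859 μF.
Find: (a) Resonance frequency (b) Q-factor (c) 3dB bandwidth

Step 1 — Resonance: ω₀ = 1/√(LC) = 1/√(0.00478·8.59e-07) = 1.561e+04 rad/s.
Step 2 — f₀ = ω₀/(2π) = 2484 Hz.
Step 3 — Series Q: Q = ω₀L/R = 1.561e+04·0.00478/2080 = 0.03586.
Step 4 — Bandwidth: Δω = ω₀/Q = 4.351e+05 rad/s; BW = Δω/(2π) = 6.926e+04 Hz.

(a) f₀ = 2484 Hz  (b) Q = 0.03586  (c) BW = 6.926e+04 Hz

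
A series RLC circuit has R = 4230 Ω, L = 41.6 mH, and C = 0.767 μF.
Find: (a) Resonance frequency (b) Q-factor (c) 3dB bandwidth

Step 1 — Resonance condition Im(Z)=0 gives ω₀ = 1/√(LC).
Step 2 — ω₀ = 1/√(0.0416·7.67e-07) = 5598 rad/s.
Step 3 — f₀ = ω₀/(2π) = 891 Hz.
Step 4 — Series Q: Q = ω₀L/R = 5598·0.0416/4230 = 0.05506.
Step 5 — 3dB bandwidth: Δω = ω₀/Q = 1.017e+05 rad/s; BW = Δω/(2π) = 1.618e+04 Hz.

(a) f₀ = 891 Hz  (b) Q = 0.05506  (c) BW = 1.618e+04 Hz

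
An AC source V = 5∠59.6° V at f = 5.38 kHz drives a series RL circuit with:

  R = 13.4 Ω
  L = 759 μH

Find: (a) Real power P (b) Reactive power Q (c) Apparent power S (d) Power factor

Step 1 — Angular frequency: ω = 2π·f = 2π·5380 = 3.38e+04 rad/s.
Step 2 — Component impedances:
  R: Z = R = 13.4 Ω
  L: Z = jωL = j·3.38e+04·0.000759 = 0 + j25.66 Ω
Step 3 — Series combination: Z_total = R + L = 13.4 + j25.66 Ω = 28.95∠62.4° Ω.
Step 4 — Source phasor: V = 5∠59.6° V = 2.53 + j4.313 V.
Step 5 — Current: I = V / Z = 0.1725 - j0.008507 A = 0.1727∠-2.8° A.
Step 6 — Complex power: S = V·I* = 0.3998 + j0.7656 VA.
Step 7 — Real power: P = Re(S) = 0.3998 W.
Step 8 — Reactive power: Q = Im(S) = 0.7656 VAR.
Step 9 — Apparent power: |S| = 0.8637 VA.
Step 10 — Power factor: PF = P/|S| = 0.4629 (lagging).

(a) P = 0.3998 W  (b) Q = 0.7656 VAR  (c) S = 0.8637 VA  (d) PF = 0.4629 (lagging)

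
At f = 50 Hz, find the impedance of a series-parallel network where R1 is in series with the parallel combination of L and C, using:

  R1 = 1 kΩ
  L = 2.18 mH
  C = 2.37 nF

Step 1 — Angular frequency: ω = 2π·f = 2π·50 = 314.2 rad/s.
Step 2 — Component impedances:
  R1: Z = R = 1000 Ω
  L: Z = jωL = j·314.2·0.00218 = 0 + j0.6849 Ω
  C: Z = 1/(jωC) = -j/(ω·C) = 0 - j1.343e+06 Ω
Step 3 — Parallel branch: L || C = 1/(1/L + 1/C) = 0 + j0.6849 Ω.
Step 4 — Series with R1: Z_total = R1 + (L || C) = 1000 + j0.6849 Ω = 1000∠0.0° Ω.

Z = 1000 + j0.6849 Ω = 1000∠0.0° Ω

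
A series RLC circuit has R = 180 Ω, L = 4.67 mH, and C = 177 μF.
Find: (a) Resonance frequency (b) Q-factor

Step 1 — Resonance condition Im(Z)=0 gives ω₀ = 1/√(LC).
Step 2 — ω₀ = 1/√(0.00467·0.000177) = 1100 rad/s.
Step 3 — f₀ = ω₀/(2π) = 175.1 Hz.
Step 4 — Series Q: Q = ω₀L/R = 1100·0.00467/180 = 0.02854.

(a) f₀ = 175.1 Hz  (b) Q = 0.02854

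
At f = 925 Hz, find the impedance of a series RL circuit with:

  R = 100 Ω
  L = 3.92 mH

Step 1 — Angular frequency: ω = 2π·f = 2π·925 = 5812 rad/s.
Step 2 — Component impedances:
  R: Z = R = 100 Ω
  L: Z = jωL = j·5812·0.00392 = 0 + j22.78 Ω
Step 3 — Series combination: Z_total = R + L = 100 + j22.78 Ω = 102.6∠12.8° Ω.

Z = 100 + j22.78 Ω = 102.6∠12.8° Ω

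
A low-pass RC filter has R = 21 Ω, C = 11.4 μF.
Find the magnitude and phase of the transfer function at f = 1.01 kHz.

Step 1 — Angular frequency: ω = 2π·1010 = 6346 rad/s.
Step 2 — Transfer function: H(jω) = 1/(1 + jωRC).
Step 3 — Denominator: 1 + jωRC = 1 + j·6346·21·1.14e-05 = 1 + j1.519.
Step 4 — H = 0.3023 - j0.4593.
Step 5 — Magnitude: |H| = 0.5498 (-5.2 dB); phase: φ = -56.6°.

|H| = 0.5498 (-5.2 dB), φ = -56.6°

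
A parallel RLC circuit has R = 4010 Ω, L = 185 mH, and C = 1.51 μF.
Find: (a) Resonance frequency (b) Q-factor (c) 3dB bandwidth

Step 1 — Resonance: ω₀ = 1/√(LC) = 1/√(0.185·1.51e-06) = 1892 rad/s.
Step 2 — f₀ = ω₀/(2π) = 301.1 Hz.
Step 3 — Parallel Q: Q = R/(ω₀L) = 4010/(1892·0.185) = 11.46.
Step 4 — Bandwidth: Δω = ω₀/Q = 165.2 rad/s; BW = Δω/(2π) = 26.28 Hz.

(a) f₀ = 301.1 Hz  (b) Q = 11.46  (c) BW = 26.28 Hz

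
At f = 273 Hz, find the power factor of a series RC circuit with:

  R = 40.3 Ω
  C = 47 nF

Step 1 — Angular frequency: ω = 2π·f = 2π·273 = 1715 rad/s.
Step 2 — Component impedances:
  R: Z = R = 40.3 Ω
  C: Z = 1/(jωC) = -j/(ω·C) = 0 - j1.24e+04 Ω
Step 3 — Series combination: Z_total = R + C = 40.3 - j1.24e+04 Ω = 1.24e+04∠-89.8° Ω.
Step 4 — Power factor: PF = cos(φ) = Re(Z)/|Z| = 40.3/12404 = 0.003249.
Step 5 — Type: Im(Z) = -1.24e+04 ⇒ leading (phase φ = -89.8°).

PF = 0.003249 (leading, φ = -89.8°)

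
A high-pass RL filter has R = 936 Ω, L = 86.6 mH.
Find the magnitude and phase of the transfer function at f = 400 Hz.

Step 1 — Angular frequency: ω = 2π·400 = 2513 rad/s.
Step 2 — Transfer function: H(jω) = jωL/(R + jωL).
Step 3 — Numerator jωL = j·217.6; denominator R + jωL = 936 + j217.6.
Step 4 — H = 0.0513 + j0.2206.
Step 5 — Magnitude: |H| = 0.2265 (-12.9 dB); phase: φ = 76.9°.

|H| = 0.2265 (-12.9 dB), φ = 76.9°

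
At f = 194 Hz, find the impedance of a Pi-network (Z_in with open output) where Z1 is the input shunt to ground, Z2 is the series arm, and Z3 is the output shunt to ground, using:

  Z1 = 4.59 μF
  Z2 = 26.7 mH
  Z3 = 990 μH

Step 1 — Angular frequency: ω = 2π·f = 2π·194 = 1219 rad/s.
Step 2 — Component impedances:
  Z1: Z = 1/(jωC) = -j/(ω·C) = 0 - j178.7 Ω
  Z2: Z = jωL = j·1219·0.0267 = 0 + j32.55 Ω
  Z3: Z = jωL = j·1219·0.00099 = 0 + j1.207 Ω
Step 3 — With open output, the series arm Z2 and the output shunt Z3 appear in series to ground: Z2 + Z3 = 0 + j33.75 Ω.
Step 4 — Parallel with input shunt Z1: Z_in = Z1 || (Z2 + Z3) = 0 + j41.61 Ω = 41.61∠90.0° Ω.

Z = 0 + j41.61 Ω = 41.61∠90.0° Ω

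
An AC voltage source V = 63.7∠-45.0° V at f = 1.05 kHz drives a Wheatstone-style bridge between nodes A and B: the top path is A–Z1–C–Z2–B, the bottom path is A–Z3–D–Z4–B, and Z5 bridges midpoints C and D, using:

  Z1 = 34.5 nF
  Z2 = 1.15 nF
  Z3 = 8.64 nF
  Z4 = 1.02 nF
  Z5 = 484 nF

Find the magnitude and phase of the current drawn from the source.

Step 1 — Angular frequency: ω = 2π·f = 2π·1050 = 6597 rad/s.
Step 2 — Component impedances:
  Z1: Z = 1/(jωC) = -j/(ω·C) = 0 - j4394 Ω
  Z2: Z = 1/(jωC) = -j/(ω·C) = 0 - j1.318e+05 Ω
  Z3: Z = 1/(jωC) = -j/(ω·C) = 0 - j1.754e+04 Ω
  Z4: Z = 1/(jωC) = -j/(ω·C) = 0 - j1.486e+05 Ω
  Z5: Z = 1/(jωC) = -j/(ω·C) = 0 - j313.2 Ω
Step 3 — Bridge requires nodal analysis (the Z5 bridge couples midpoints C and D, so the two paths cannot be reduced to a simple series/parallel combination). Setting node B to ground and injecting 1 A at node A, the 3-node admittance system at A, C, D solves to V_A = Z_AB = 0 - j7.339e+04 Ω = 7.339e+04∠-90.0° Ω.
Step 4 — Source phasor: V = 63.7∠-45.0° V = 45.04 - j45.04 V.
Step 5 — Ohm's law: I = V / Z_total = (45.04 - j45.04) / (0 - j7.339e+04) = 0.0006138 + j0.0006138 A.
Step 6 — Convert to polar: |I| = 0.000868 A, ∠I = 45.0°.

I = 0.000868∠45.0° A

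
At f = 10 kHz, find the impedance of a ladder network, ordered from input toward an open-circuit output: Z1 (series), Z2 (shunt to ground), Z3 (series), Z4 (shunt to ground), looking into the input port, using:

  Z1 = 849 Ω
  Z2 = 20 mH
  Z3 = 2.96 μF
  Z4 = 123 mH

Step 1 — Angular frequency: ω = 2π·f = 2π·1e+04 = 6.283e+04 rad/s.
Step 2 — Component impedances:
  Z1: Z = R = 849 Ω
  Z2: Z = jωL = j·6.283e+04·0.02 = 0 + j1257 Ω
  Z3: Z = 1/(jωC) = -j/(ω·C) = 0 - j5.377 Ω
  Z4: Z = jωL = j·6.283e+04·0.123 = 0 + j7728 Ω
Step 3 — Ladder network (open output): work backward from the far end, alternating series and parallel combinations. Z_in = 849 + j1081 Ω = 1374∠51.8° Ω.

Z = 849 + j1081 Ω = 1374∠51.8° Ω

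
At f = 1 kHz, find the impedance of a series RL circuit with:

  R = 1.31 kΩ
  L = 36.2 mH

Step 1 — Angular frequency: ω = 2π·f = 2π·1000 = 6283 rad/s.
Step 2 — Component impedances:
  R: Z = R = 1310 Ω
  L: Z = jωL = j·6283·0.0362 = 0 + j227.5 Ω
Step 3 — Series combination: Z_total = R + L = 1310 + j227.5 Ω = 1330∠9.8° Ω.

Z = 1310 + j227.5 Ω = 1330∠9.8° Ω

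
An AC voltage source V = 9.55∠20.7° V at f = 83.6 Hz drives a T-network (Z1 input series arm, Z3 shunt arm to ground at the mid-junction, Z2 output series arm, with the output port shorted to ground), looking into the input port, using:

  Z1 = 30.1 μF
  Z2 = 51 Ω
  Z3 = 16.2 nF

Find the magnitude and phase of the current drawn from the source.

Step 1 — Angular frequency: ω = 2π·f = 2π·83.6 = 525.3 rad/s.
Step 2 — Component impedances:
  Z1: Z = 1/(jωC) = -j/(ω·C) = 0 - j63.25 Ω
  Z2: Z = R = 51 Ω
  Z3: Z = 1/(jωC) = -j/(ω·C) = 0 - j1.175e+05 Ω
Step 3 — With the output port shorted to ground, the output series arm Z2 runs from the junction to ground; the shunt arm Z3 also runs from the junction to ground. They appear in parallel: Z3 || Z2 = 51 - j0.02213 Ω.
Step 4 — Series with input arm Z1: Z_in = Z1 + (Z3 || Z2) = 51 - j63.27 Ω = 81.27∠-51.1° Ω.
Step 5 — Source phasor: V = 9.55∠20.7° V = 8.933 + j3.376 V.
Step 6 — Ohm's law: I = V / Z_total = (8.933 + j3.376) / (51 - j63.27) = 0.03665 + j0.1117 A.
Step 7 — Convert to polar: |I| = 0.1175 A, ∠I = 71.8°.

I = 0.1175∠71.8° A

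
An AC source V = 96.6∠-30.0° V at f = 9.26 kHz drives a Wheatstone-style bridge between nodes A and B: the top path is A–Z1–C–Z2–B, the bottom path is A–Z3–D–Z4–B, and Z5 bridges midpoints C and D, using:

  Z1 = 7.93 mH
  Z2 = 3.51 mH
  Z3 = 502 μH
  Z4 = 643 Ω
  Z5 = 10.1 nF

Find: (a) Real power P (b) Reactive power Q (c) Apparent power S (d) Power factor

Step 1 — Angular frequency: ω = 2π·f = 2π·9260 = 5.818e+04 rad/s.
Step 2 — Component impedances:
  Z1: Z = jωL = j·5.818e+04·0.00793 = 0 + j461.4 Ω
  Z2: Z = jωL = j·5.818e+04·0.00351 = 0 + j204.2 Ω
  Z3: Z = jωL = j·5.818e+04·0.000502 = 0 + j29.21 Ω
  Z4: Z = R = 643 Ω
  Z5: Z = 1/(jωC) = -j/(ω·C) = 0 - j1702 Ω
Step 3 — Bridge requires nodal analysis (the Z5 bridge couples midpoints C and D, so the two paths cannot be reduced to a simple series/parallel combination). Setting node B to ground and injecting 1 A at node A, the 3-node admittance system at A, C, D solves to V_A = Z_AB = 385.6 + j305.5 Ω = 492∠38.4° Ω.
Step 4 — Source phasor: V = 96.6∠-30.0° V = 83.66 - j48.3 V.
Step 5 — Current: I = V / Z = 0.07232 - j0.1826 A = 0.1964∠-68.4° A.
Step 6 — Complex power: S = V·I* = 14.87 + j11.78 VA.
Step 7 — Real power: P = Re(S) = 14.87 W.
Step 8 — Reactive power: Q = Im(S) = 11.78 VAR.
Step 9 — Apparent power: |S| = 18.97 VA.
Step 10 — Power factor: PF = P/|S| = 0.7838 (lagging).

(a) P = 14.87 W  (b) Q = 11.78 VAR  (c) S = 18.97 VA  (d) PF = 0.7838 (lagging)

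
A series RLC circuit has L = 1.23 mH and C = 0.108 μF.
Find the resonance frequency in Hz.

Step 1 — Resonance condition Im(Z)=0 gives ω₀ = 1/√(LC).
Step 2 — ω₀ = 1/√(0.00123·1.08e-07) = 8.676e+04 rad/s.
Step 3 — f₀ = ω₀/(2π) = 1.381e+04 Hz.

f₀ = 1.381e+04 Hz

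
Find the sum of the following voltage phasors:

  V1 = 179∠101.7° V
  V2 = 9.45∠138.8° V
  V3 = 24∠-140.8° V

Step 1 — Convert each phasor to rectangular form:
  V1 = 179·(cos(101.7°) + j·sin(101.7°)) = -36.3 + j175.3 V
  V2 = 9.45·(cos(138.8°) + j·sin(138.8°)) = -7.11 + j6.225 V
  V3 = 24·(cos(-140.8°) + j·sin(-140.8°)) = -18.6 - j15.17 V
Step 2 — Sum components: V_total = -62.01 + j166.3 V.
Step 3 — Convert to polar: |V_total| = 177.5 V, ∠V_total = 110.4°.

V_total = 177.5∠110.4° V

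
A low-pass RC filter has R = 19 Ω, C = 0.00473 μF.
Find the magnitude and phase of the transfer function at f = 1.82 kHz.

Step 1 — Angular frequency: ω = 2π·1820 = 1.144e+04 rad/s.
Step 2 — Transfer function: H(jω) = 1/(1 + jωRC).
Step 3 — Denominator: 1 + jωRC = 1 + j·1.144e+04·19·4.73e-09 = 1 + j0.001028.
Step 4 — H = 1 - j0.001028.
Step 5 — Magnitude: |H| = 1 (-0.0 dB); phase: φ = -0.1°.

|H| = 1 (-0.0 dB), φ = -0.1°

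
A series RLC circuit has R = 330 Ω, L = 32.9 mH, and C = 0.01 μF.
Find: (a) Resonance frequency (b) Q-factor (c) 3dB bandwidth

Step 1 — Resonance: ω₀ = 1/√(LC) = 1/√(0.0329·1e-08) = 5.513e+04 rad/s.
Step 2 — f₀ = ω₀/(2π) = 8774 Hz.
Step 3 — Series Q: Q = ω₀L/R = 5.513e+04·0.0329/330 = 5.496.
Step 4 — Bandwidth: Δω = ω₀/Q = 1.003e+04 rad/s; BW = Δω/(2π) = 1596 Hz.

(a) f₀ = 8774 Hz  (b) Q = 5.496  (c) BW = 1596 Hz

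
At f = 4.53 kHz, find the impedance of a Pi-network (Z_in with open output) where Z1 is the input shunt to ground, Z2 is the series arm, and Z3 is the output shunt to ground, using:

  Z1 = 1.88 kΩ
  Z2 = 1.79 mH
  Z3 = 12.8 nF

Step 1 — Angular frequency: ω = 2π·f = 2π·4530 = 2.846e+04 rad/s.
Step 2 — Component impedances:
  Z1: Z = R = 1880 Ω
  Z2: Z = jωL = j·2.846e+04·0.00179 = 0 + j50.95 Ω
  Z3: Z = 1/(jωC) = -j/(ω·C) = 0 - j2745 Ω
Step 3 — With open output, the series arm Z2 and the output shunt Z3 appear in series to ground: Z2 + Z3 = 0 - j2694 Ω.
Step 4 — Parallel with input shunt Z1: Z_in = Z1 || (Z2 + Z3) = 1264 - j882.3 Ω = 1542∠-34.9° Ω.

Z = 1264 - j882.3 Ω = 1542∠-34.9° Ω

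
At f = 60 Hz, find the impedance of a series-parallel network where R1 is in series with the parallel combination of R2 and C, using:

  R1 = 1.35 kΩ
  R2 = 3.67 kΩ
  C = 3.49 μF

Step 1 — Angular frequency: ω = 2π·f = 2π·60 = 377 rad/s.
Step 2 — Component impedances:
  R1: Z = R = 1350 Ω
  R2: Z = R = 3670 Ω
  C: Z = 1/(jωC) = -j/(ω·C) = 0 - j760.1 Ω
Step 3 — Parallel branch: R2 || C = 1/(1/R2 + 1/C) = 150.9 - j728.8 Ω.
Step 4 — Series with R1: Z_total = R1 + (R2 || C) = 1501 - j728.8 Ω = 1669∠-25.9° Ω.

Z = 1501 - j728.8 Ω = 1669∠-25.9° Ω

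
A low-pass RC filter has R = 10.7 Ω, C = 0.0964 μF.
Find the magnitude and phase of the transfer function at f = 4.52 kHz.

Step 1 — Angular frequency: ω = 2π·4520 = 2.84e+04 rad/s.
Step 2 — Transfer function: H(jω) = 1/(1 + jωRC).
Step 3 — Denominator: 1 + jωRC = 1 + j·2.84e+04·10.7·9.64e-08 = 1 + j0.02929.
Step 4 — H = 0.9991 - j0.02927.
Step 5 — Magnitude: |H| = 0.9996 (-0.0 dB); phase: φ = -1.7°.

|H| = 0.9996 (-0.0 dB), φ = -1.7°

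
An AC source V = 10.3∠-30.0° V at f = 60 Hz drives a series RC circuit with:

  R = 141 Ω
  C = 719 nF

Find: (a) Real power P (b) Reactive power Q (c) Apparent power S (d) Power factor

Step 1 — Angular frequency: ω = 2π·f = 2π·60 = 377 rad/s.
Step 2 — Component impedances:
  R: Z = R = 141 Ω
  C: Z = 1/(jωC) = -j/(ω·C) = 0 - j3689 Ω
Step 3 — Series combination: Z_total = R + C = 141 - j3689 Ω = 3692∠-87.8° Ω.
Step 4 — Source phasor: V = 10.3∠-30.0° V = 8.92 - j5.15 V.
Step 5 — Current: I = V / Z = 0.001486 + j0.002361 A = 0.00279∠57.8° A.
Step 6 — Complex power: S = V·I* = 0.001097 - j0.02871 VA.
Step 7 — Real power: P = Re(S) = 0.001097 W.
Step 8 — Reactive power: Q = Im(S) = -0.02871 VAR.
Step 9 — Apparent power: |S| = 0.02874 VA.
Step 10 — Power factor: PF = P/|S| = 0.03819 (leading).

(a) P = 0.001097 W  (b) Q = -0.02871 VAR  (c) S = 0.02874 VA  (d) PF = 0.03819 (leading)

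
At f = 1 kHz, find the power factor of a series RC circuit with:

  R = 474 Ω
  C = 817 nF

Step 1 — Angular frequency: ω = 2π·f = 2π·1000 = 6283 rad/s.
Step 2 — Component impedances:
  R: Z = R = 474 Ω
  C: Z = 1/(jωC) = -j/(ω·C) = 0 - j194.8 Ω
Step 3 — Series combination: Z_total = R + C = 474 - j194.8 Ω = 512.5∠-22.3° Ω.
Step 4 — Power factor: PF = cos(φ) = Re(Z)/|Z| = 474/512.5 = 0.9249.
Step 5 — Type: Im(Z) = -194.8 ⇒ leading (phase φ = -22.3°).

PF = 0.9249 (leading, φ = -22.3°)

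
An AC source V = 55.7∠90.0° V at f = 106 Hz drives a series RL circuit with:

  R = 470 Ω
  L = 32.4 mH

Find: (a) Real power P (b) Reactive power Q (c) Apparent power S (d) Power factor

Step 1 — Angular frequency: ω = 2π·f = 2π·106 = 666 rad/s.
Step 2 — Component impedances:
  R: Z = R = 470 Ω
  L: Z = jωL = j·666·0.0324 = 0 + j21.58 Ω
Step 3 — Series combination: Z_total = R + L = 470 + j21.58 Ω = 470.5∠2.6° Ω.
Step 4 — Source phasor: V = 55.7∠90.0° V = 0 + j55.7 V.
Step 5 — Current: I = V / Z = 0.00543 + j0.1183 A = 0.1184∠87.4° A.
Step 6 — Complex power: S = V·I* = 6.587 + j0.3024 VA.
Step 7 — Real power: P = Re(S) = 6.587 W.
Step 8 — Reactive power: Q = Im(S) = 0.3024 VAR.
Step 9 — Apparent power: |S| = 6.594 VA.
Step 10 — Power factor: PF = P/|S| = 0.9989 (lagging).

(a) P = 6.587 W  (b) Q = 0.3024 VAR  (c) S = 6.594 VA  (d) PF = 0.9989 (lagging)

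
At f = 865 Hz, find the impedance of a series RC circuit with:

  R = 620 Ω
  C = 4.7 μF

Step 1 — Angular frequency: ω = 2π·f = 2π·865 = 5435 rad/s.
Step 2 — Component impedances:
  R: Z = R = 620 Ω
  C: Z = 1/(jωC) = -j/(ω·C) = 0 - j39.15 Ω
Step 3 — Series combination: Z_total = R + C = 620 - j39.15 Ω = 621.2∠-3.6° Ω.

Z = 620 - j39.15 Ω = 621.2∠-3.6° Ω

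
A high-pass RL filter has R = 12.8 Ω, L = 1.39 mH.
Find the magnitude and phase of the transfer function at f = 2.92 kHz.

Step 1 — Angular frequency: ω = 2π·2920 = 1.835e+04 rad/s.
Step 2 — Transfer function: H(jω) = jωL/(R + jωL).
Step 3 — Numerator jωL = j·25.5; denominator R + jωL = 12.8 + j25.5.
Step 4 — H = 0.7988 + j0.4009.
Step 5 — Magnitude: |H| = 0.8937 (-1.0 dB); phase: φ = 26.7°.

|H| = 0.8937 (-1.0 dB), φ = 26.7°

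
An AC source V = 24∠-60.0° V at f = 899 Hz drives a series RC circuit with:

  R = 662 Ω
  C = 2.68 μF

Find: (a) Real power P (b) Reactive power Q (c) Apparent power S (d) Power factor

Step 1 — Angular frequency: ω = 2π·f = 2π·899 = 5649 rad/s.
Step 2 — Component impedances:
  R: Z = R = 662 Ω
  C: Z = 1/(jωC) = -j/(ω·C) = 0 - j66.06 Ω
Step 3 — Series combination: Z_total = R + C = 662 - j66.06 Ω = 665.3∠-5.7° Ω.
Step 4 — Source phasor: V = 24∠-60.0° V = 12 - j20.78 V.
Step 5 — Current: I = V / Z = 0.02105 - j0.0293 A = 0.03607∠-54.3° A.
Step 6 — Complex power: S = V·I* = 0.8615 - j0.08597 VA.
Step 7 — Real power: P = Re(S) = 0.8615 W.
Step 8 — Reactive power: Q = Im(S) = -0.08597 VAR.
Step 9 — Apparent power: |S| = 0.8658 VA.
Step 10 — Power factor: PF = P/|S| = 0.9951 (leading).

(a) P = 0.8615 W  (b) Q = -0.08597 VAR  (c) S = 0.8658 VA  (d) PF = 0.9951 (leading)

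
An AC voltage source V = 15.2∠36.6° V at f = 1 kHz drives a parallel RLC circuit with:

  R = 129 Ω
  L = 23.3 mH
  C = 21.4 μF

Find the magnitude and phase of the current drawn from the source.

Step 1 — Angular frequency: ω = 2π·f = 2π·1000 = 6283 rad/s.
Step 2 — Component impedances:
  R: Z = R = 129 Ω
  L: Z = jωL = j·6283·0.0233 = 0 + j146.4 Ω
  C: Z = 1/(jωC) = -j/(ω·C) = 0 - j7.437 Ω
Step 3 — Parallel combination: 1/Z_total = 1/R + 1/L + 1/C; Z_total = 0.4741 - j7.806 Ω = 7.821∠-86.5° Ω.
Step 4 — Source phasor: V = 15.2∠36.6° V = 12.2 + j9.063 V.
Step 5 — Ohm's law: I = V / Z_total = (12.2 + j9.063) / (0.4741 - j7.806) = -1.062 + j1.628 A.
Step 6 — Convert to polar: |I| = 1.944 A, ∠I = 123.1°.

I = 1.944∠123.1° A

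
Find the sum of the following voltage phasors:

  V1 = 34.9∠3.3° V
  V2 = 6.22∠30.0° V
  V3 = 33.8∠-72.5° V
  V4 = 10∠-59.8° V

Step 1 — Convert each phasor to rectangular form:
  V1 = 34.9·(cos(3.3°) + j·sin(3.3°)) = 34.84 + j2.009 V
  V2 = 6.22·(cos(30.0°) + j·sin(30.0°)) = 5.387 + j3.11 V
  V3 = 33.8·(cos(-72.5°) + j·sin(-72.5°)) = 10.16 - j32.24 V
  V4 = 10·(cos(-59.8°) + j·sin(-59.8°)) = 5.03 - j8.643 V
Step 2 — Sum components: V_total = 55.42 - j35.76 V.
Step 3 — Convert to polar: |V_total| = 65.96 V, ∠V_total = -32.8°.

V_total = 65.96∠-32.8° V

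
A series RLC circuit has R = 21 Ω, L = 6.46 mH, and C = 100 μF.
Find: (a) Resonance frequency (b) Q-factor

Step 1 — Resonance condition Im(Z)=0 gives ω₀ = 1/√(LC).
Step 2 — ω₀ = 1/√(0.00646·0.0001) = 1244 rad/s.
Step 3 — f₀ = ω₀/(2π) = 198 Hz.
Step 4 — Series Q: Q = ω₀L/R = 1244·0.00646/21 = 0.3827.

(a) f₀ = 198 Hz  (b) Q = 0.3827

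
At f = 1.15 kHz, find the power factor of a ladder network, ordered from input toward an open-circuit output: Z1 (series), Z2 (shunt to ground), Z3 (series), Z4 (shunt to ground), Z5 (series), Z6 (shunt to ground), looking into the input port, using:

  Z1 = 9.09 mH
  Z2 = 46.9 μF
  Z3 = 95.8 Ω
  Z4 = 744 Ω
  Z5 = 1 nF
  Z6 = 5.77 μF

Step 1 — Angular frequency: ω = 2π·f = 2π·1150 = 7226 rad/s.
Step 2 — Component impedances:
  Z1: Z = jωL = j·7226·0.00909 = 0 + j65.68 Ω
  Z2: Z = 1/(jωC) = -j/(ω·C) = 0 - j2.951 Ω
  Z3: Z = R = 95.8 Ω
  Z4: Z = R = 744 Ω
  Z5: Z = 1/(jωC) = -j/(ω·C) = 0 - j1.384e+05 Ω
  Z6: Z = 1/(jωC) = -j/(ω·C) = 0 - j23.99 Ω
Step 3 — Ladder network (open output): work backward from the far end, alternating series and parallel combinations. Z_in = 0.01037 + j62.73 Ω = 62.73∠90.0° Ω.
Step 4 — Power factor: PF = cos(φ) = Re(Z)/|Z| = 0.01037/62.73 = 0.0001653.
Step 5 — Type: Im(Z) = 62.73 ⇒ lagging (phase φ = 90.0°).

PF = 0.0001653 (lagging, φ = 90.0°)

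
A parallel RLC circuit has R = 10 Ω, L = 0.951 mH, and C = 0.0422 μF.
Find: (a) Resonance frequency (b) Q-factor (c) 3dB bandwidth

Step 1 — Resonance: ω₀ = 1/√(LC) = 1/√(0.000951·4.22e-08) = 1.579e+05 rad/s.
Step 2 — f₀ = ω₀/(2π) = 2.512e+04 Hz.
Step 3 — Parallel Q: Q = R/(ω₀L) = 10/(1.579e+05·0.000951) = 0.06661.
Step 4 — Bandwidth: Δω = ω₀/Q = 2.37e+06 rad/s; BW = Δω/(2π) = 3.771e+05 Hz.

(a) f₀ = 2.512e+04 Hz  (b) Q = 0.06661  (c) BW = 3.771e+05 Hz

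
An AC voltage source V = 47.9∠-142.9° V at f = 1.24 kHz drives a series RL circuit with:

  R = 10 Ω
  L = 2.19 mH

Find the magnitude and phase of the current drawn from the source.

Step 1 — Angular frequency: ω = 2π·f = 2π·1240 = 7791 rad/s.
Step 2 — Component impedances:
  R: Z = R = 10 Ω
  L: Z = jωL = j·7791·0.00219 = 0 + j17.06 Ω
Step 3 — Series combination: Z_total = R + L = 10 + j17.06 Ω = 19.78∠59.6° Ω.
Step 4 — Source phasor: V = 47.9∠-142.9° V = -38.2 - j28.89 V.
Step 5 — Ohm's law: I = V / Z_total = (-38.2 - j28.89) / (10 + j17.06) = -2.237 + j0.9279 A.
Step 6 — Convert to polar: |I| = 2.422 A, ∠I = 157.5°.

I = 2.422∠157.5° A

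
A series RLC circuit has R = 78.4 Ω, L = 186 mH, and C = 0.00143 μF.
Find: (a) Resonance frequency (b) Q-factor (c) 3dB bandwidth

Step 1 — Resonance: ω₀ = 1/√(LC) = 1/√(0.186·1.43e-09) = 6.132e+04 rad/s.
Step 2 — f₀ = ω₀/(2π) = 9759 Hz.
Step 3 — Series Q: Q = ω₀L/R = 6.132e+04·0.186/78.4 = 145.5.
Step 4 — Bandwidth: Δω = ω₀/Q = 421.5 rad/s; BW = Δω/(2π) = 67.08 Hz.

(a) f₀ = 9759 Hz  (b) Q = 145.5  (c) BW = 67.08 Hz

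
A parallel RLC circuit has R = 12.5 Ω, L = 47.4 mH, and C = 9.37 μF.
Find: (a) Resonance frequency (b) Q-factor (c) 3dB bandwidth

Step 1 — Resonance: ω₀ = 1/√(LC) = 1/√(0.0474·9.37e-06) = 1501 rad/s.
Step 2 — f₀ = ω₀/(2π) = 238.8 Hz.
Step 3 — Parallel Q: Q = R/(ω₀L) = 12.5/(1501·0.0474) = 0.1757.
Step 4 — Bandwidth: Δω = ω₀/Q = 8538 rad/s; BW = Δω/(2π) = 1359 Hz.

(a) f₀ = 238.8 Hz  (b) Q = 0.1757  (c) BW = 1359 Hz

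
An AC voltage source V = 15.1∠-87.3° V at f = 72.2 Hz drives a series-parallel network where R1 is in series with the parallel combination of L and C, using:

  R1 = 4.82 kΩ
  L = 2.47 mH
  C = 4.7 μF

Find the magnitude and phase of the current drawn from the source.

Step 1 — Angular frequency: ω = 2π·f = 2π·72.2 = 453.6 rad/s.
Step 2 — Component impedances:
  R1: Z = R = 4820 Ω
  L: Z = jωL = j·453.6·0.00247 = 0 + j1.121 Ω
  C: Z = 1/(jωC) = -j/(ω·C) = 0 - j469 Ω
Step 3 — Parallel branch: L || C = 1/(1/L + 1/C) = 0 + j1.123 Ω.
Step 4 — Series with R1: Z_total = R1 + (L || C) = 4820 + j1.123 Ω = 4820∠0.0° Ω.
Step 5 — Source phasor: V = 15.1∠-87.3° V = 0.7113 - j15.08 V.
Step 6 — Ohm's law: I = V / Z_total = (0.7113 - j15.08) / (4820 + j1.123) = 0.0001468 - j0.003129 A.
Step 7 — Convert to polar: |I| = 0.003133 A, ∠I = -87.3°.

I = 0.003133∠-87.3° A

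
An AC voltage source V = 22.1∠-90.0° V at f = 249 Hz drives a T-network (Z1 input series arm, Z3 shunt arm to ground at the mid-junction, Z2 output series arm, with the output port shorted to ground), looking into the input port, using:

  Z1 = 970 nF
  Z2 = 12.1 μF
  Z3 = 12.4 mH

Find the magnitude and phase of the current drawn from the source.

Step 1 — Angular frequency: ω = 2π·f = 2π·249 = 1565 rad/s.
Step 2 — Component impedances:
  Z1: Z = 1/(jωC) = -j/(ω·C) = 0 - j658.9 Ω
  Z2: Z = 1/(jωC) = -j/(ω·C) = 0 - j52.82 Ω
  Z3: Z = jωL = j·1565·0.0124 = 0 + j19.4 Ω
Step 3 — With the output port shorted to ground, the output series arm Z2 runs from the junction to ground; the shunt arm Z3 also runs from the junction to ground. They appear in parallel: Z3 || Z2 = 0 + j30.66 Ω.
Step 4 — Series with input arm Z1: Z_in = Z1 + (Z3 || Z2) = 0 - j628.3 Ω = 628.3∠-90.0° Ω.
Step 5 — Source phasor: V = 22.1∠-90.0° V = 0 - j22.1 V.
Step 6 — Ohm's law: I = V / Z_total = (0 - j22.1) / (0 - j628.3) = 0.03518 A.
Step 7 — Convert to polar: |I| = 0.03518 A, ∠I = 0.0°.

I = 0.03518∠0.0° A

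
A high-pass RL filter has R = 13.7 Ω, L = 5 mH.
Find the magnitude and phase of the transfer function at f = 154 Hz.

Step 1 — Angular frequency: ω = 2π·154 = 967.6 rad/s.
Step 2 — Transfer function: H(jω) = jωL/(R + jωL).
Step 3 — Numerator jωL = j·4.838; denominator R + jωL = 13.7 + j4.838.
Step 4 — H = 0.1109 + j0.314.
Step 5 — Magnitude: |H| = 0.333 (-9.6 dB); phase: φ = 70.5°.

|H| = 0.333 (-9.6 dB), φ = 70.5°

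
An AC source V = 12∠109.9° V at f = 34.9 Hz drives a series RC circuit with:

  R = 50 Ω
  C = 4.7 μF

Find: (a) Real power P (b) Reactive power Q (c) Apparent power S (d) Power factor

Step 1 — Angular frequency: ω = 2π·f = 2π·34.9 = 219.3 rad/s.
Step 2 — Component impedances:
  R: Z = R = 50 Ω
  C: Z = 1/(jωC) = -j/(ω·C) = 0 - j970.3 Ω
Step 3 — Series combination: Z_total = R + C = 50 - j970.3 Ω = 971.6∠-87.1° Ω.
Step 4 — Source phasor: V = 12∠109.9° V = -4.085 + j11.28 V.
Step 5 — Current: I = V / Z = -0.01181 - j0.003601 A = 0.01235∠-163.0° A.
Step 6 — Complex power: S = V·I* = 0.007628 - j0.148 VA.
Step 7 — Real power: P = Re(S) = 0.007628 W.
Step 8 — Reactive power: Q = Im(S) = -0.148 VAR.
Step 9 — Apparent power: |S| = 0.1482 VA.
Step 10 — Power factor: PF = P/|S| = 0.05146 (leading).

(a) P = 0.007628 W  (b) Q = -0.148 VAR  (c) S = 0.1482 VA  (d) PF = 0.05146 (leading)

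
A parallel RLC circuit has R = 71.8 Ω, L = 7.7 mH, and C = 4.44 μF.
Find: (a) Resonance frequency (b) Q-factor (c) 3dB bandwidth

Step 1 — Resonance: ω₀ = 1/√(LC) = 1/√(0.0077·4.44e-06) = 5408 rad/s.
Step 2 — f₀ = ω₀/(2π) = 860.8 Hz.
Step 3 — Parallel Q: Q = R/(ω₀L) = 71.8/(5408·0.0077) = 1.724.
Step 4 — Bandwidth: Δω = ω₀/Q = 3137 rad/s; BW = Δω/(2π) = 499.2 Hz.

(a) f₀ = 860.8 Hz  (b) Q = 1.724  (c) BW = 499.2 Hz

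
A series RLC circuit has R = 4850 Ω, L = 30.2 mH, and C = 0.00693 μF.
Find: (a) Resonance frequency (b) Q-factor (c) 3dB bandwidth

Step 1 — Resonance condition Im(Z)=0 gives ω₀ = 1/√(LC).
Step 2 — ω₀ = 1/√(0.0302·6.93e-09) = 6.912e+04 rad/s.
Step 3 — f₀ = ω₀/(2π) = 1.1e+04 Hz.
Step 4 — Series Q: Q = ω₀L/R = 6.912e+04·0.0302/4850 = 0.4304.
Step 5 — 3dB bandwidth: Δω = ω₀/Q = 1.606e+05 rad/s; BW = Δω/(2π) = 2.556e+04 Hz.

(a) f₀ = 1.1e+04 Hz  (b) Q = 0.4304  (c) BW = 2.556e+04 Hz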